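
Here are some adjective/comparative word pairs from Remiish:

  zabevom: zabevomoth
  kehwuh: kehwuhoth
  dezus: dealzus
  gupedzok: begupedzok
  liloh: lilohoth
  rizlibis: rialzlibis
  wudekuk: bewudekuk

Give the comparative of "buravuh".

buravuhoth

kehwuh and dezus both have last vowel 'u' yet inflect differently (kehwuhoth, dealzus), so the last vowel is not what conditions the rule; the final letter is.
"buravuh" ends in -h. The stems ending in -h (kehwuh → kehwuhoth, liloh → lilohoth) add -oth.
The other patterns: stems ending in -s insert -al- after the first vowel; stems ending in -k add the prefix be-.
So buravuh → buravuhoth.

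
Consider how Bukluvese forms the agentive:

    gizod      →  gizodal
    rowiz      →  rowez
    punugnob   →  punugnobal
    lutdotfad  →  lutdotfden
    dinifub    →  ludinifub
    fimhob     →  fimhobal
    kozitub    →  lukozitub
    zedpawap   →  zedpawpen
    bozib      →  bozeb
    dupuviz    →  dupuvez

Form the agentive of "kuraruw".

bozib and kozitub both end in -b yet inflect differently (bozeb, lukozitub), so the final letter is not what conditions the rule; the last vowel is.
"kuraruw" has last vowel 'u'. The stems whose last vowel is 'u' (kozitub → lukozitub, dinifub → ludinifub) add the prefix lu-.
The other patterns: stems whose last vowel is 'i' change the last vowel to 'e'; stems whose last vowel is 'a' delete the last vowel and add -en; stems whose last vowel is 'o' add -al.
So kuraruw → lukuraruw.

lukuraruw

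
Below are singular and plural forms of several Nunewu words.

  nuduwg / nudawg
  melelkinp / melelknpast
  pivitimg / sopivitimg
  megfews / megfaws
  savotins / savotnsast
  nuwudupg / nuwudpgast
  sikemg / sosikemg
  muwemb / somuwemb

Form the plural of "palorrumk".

sopalorrumk

nuduwg and pivitimg both end in -g yet inflect differently (nudawg, sopivitimg), so the final letter is not what conditions the rule; the second-to-last letter is.
"palorrumk" has second-to-last letter 'm'. The stems whose second-to-last letter is 'm' (muwemb → somuwemb, pivitimg → sopivitimg, sikemg → sosikemg) add the prefix so-.
The other patterns: stems whose second-to-last letter is 'w' change the last vowel to 'a'; stems whose second-to-last letter is 'n' or 'p' delete the last vowel and add -ast.
So palorrumk → sopalorrumk.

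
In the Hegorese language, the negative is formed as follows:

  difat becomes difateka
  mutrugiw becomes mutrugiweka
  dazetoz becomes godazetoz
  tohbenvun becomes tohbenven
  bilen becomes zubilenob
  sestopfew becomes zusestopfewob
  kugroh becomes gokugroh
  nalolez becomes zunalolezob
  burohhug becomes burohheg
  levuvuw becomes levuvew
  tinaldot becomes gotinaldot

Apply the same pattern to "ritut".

tohbenvun and bilen both end in -n yet inflect differently (tohbenven, zubilenob), so the final letter is not what conditions the rule; the last vowel is.
"ritut" has last vowel 'u'. The stems whose last vowel is 'u' (tohbenvun → tohbenven, levuvuw → levuvew, burohhug → burohheg) change the last vowel to 'e'.
The other patterns: stems whose last vowel is 'e' add zu- … -ob around the stem; stems whose last vowel is 'o' add the prefix go-; stems whose last vowel is 'a' or 'i' add -eka.
So ritut → ritet.

ritet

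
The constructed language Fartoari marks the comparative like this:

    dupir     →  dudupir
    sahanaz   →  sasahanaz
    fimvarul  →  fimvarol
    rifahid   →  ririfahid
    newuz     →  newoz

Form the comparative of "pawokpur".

pawokpor

newuz and sahanaz both end in -z yet inflect differently (newoz, sasahanaz), so the final letter is not what conditions the rule; the last vowel is.
"pawokpur" has last vowel 'u'. The stems whose last vowel is 'u' (newuz → newoz, fimvarul → fimvarol) change the last vowel to 'o'.
So pawokpur → pawokpor.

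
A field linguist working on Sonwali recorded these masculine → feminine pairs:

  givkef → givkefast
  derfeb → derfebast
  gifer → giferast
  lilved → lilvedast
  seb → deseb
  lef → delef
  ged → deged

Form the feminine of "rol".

derol

"rol" has 1 vowel. The stems with 1 vowel (seb → deseb, lef → delef, ged → deged) add the prefix de-.
So rol → derol.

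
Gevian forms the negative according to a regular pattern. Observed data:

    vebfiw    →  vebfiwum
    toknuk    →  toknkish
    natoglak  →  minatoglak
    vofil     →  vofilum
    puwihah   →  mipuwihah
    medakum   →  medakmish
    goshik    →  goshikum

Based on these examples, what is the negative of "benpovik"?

benpovikum

goshik and toknuk both end in -k yet inflect differently (goshikum, toknkish), so the final letter is not what conditions the rule; the last vowel is.
"benpovik" has last vowel 'i'. The stems whose last vowel is 'i' (vofil → vofilum, goshik → goshikum, vebfiw → vebfiwum) add -um.
So benpovik → benpovikum.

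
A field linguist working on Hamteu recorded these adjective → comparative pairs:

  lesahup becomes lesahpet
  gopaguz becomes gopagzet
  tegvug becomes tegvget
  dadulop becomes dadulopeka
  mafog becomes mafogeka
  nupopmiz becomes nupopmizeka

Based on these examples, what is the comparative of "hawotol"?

lesahup and dadulop both end in -p yet inflect differently (lesahpet, dadulopeka), so the final letter is not what conditions the rule; the last vowel is.
"hawotol" has last vowel 'o'. The stems whose last vowel is 'o' (dadulop → dadulopeka, mafog → mafogeka) add -eka.
So hawotol → hawotoleka.

hawotoleka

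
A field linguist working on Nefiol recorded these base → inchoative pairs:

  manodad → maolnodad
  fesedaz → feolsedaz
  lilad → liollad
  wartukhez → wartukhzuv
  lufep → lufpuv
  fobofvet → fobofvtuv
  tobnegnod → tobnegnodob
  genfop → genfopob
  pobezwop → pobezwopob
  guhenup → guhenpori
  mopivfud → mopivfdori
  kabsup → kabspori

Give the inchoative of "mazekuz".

mazekzori

"mazekuz" has last vowel 'u'. The stems whose last vowel is 'u' (guhenup → guhenpori, mopivfud → mopivfdori, kabsup → kabspori) delete the last vowel and add -ori.
So mazekuz → mazekzori.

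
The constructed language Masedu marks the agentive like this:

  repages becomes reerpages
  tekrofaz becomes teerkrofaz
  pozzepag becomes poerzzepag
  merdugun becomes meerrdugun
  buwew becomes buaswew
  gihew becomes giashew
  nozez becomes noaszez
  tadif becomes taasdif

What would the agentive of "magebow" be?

tekrofaz and nozez both end in -z yet inflect differently (teerkrofaz, noaszez), so the final letter is not what conditions the rule; the number of vowels is.
"magebow" has 3 vowels. The stems with 3 vowels (repages → reerpages, tekrofaz → teerkrofaz, pozzepag → poerzzepag) insert -er- after the first vowel.
So magebow → maergebow.

maergebow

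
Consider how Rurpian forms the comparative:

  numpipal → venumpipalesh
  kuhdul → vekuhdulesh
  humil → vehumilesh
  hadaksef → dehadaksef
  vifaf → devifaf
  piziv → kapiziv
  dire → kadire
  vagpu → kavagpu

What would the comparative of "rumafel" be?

verumafelesh

"rumafel" ends in -l. The stems ending in -l (numpipal → venumpipalesh, kuhdul → vekuhdulesh, humil → vehumilesh) add ve- … -esh around the stem.
The other patterns: stems ending in -f add the prefix de-; stems ending in -e, -u or -v add the prefix ka-.
So rumafel → verumafelesh.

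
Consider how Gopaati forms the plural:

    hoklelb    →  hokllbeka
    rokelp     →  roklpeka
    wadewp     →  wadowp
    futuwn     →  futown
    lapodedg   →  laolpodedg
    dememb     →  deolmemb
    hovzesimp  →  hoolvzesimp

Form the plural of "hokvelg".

hokvlgeka

"hokvelg" has second-to-last letter 'l'. The stems whose second-to-last letter is 'l' (hoklelb → hokllbeka, rokelp → roklpeka) delete the last vowel and add -eka.
So hokvelg → hokvlgeka.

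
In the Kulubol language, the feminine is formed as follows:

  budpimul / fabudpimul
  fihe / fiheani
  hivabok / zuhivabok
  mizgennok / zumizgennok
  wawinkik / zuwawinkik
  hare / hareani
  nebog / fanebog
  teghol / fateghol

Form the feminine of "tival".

fatival

mizgennok and nebog both have last vowel 'o' yet inflect differently (zumizgennok, fanebog), so the last vowel is not what conditions the rule; the final letter is.
"tival" ends in -l. The stems ending in -l (budpimul → fabudpimul, teghol → fateghol) add the prefix fa-.
The other patterns: stems ending in -e add -ani; stems ending in -k add the prefix zu-.
So tival → fatival.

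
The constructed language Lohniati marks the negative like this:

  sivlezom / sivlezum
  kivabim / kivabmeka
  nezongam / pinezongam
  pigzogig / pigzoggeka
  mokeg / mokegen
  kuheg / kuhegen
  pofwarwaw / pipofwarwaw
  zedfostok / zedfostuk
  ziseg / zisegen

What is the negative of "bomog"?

"bomog" has last vowel 'o'. The stems whose last vowel is 'o' (zedfostok → zedfostuk, sivlezom → sivlezum) change the last vowel to 'u'.
The other patterns: stems whose last vowel is 'e' add -en; stems whose last vowel is 'a' add the prefix pi-; stems whose last vowel is 'i' delete the last vowel and add -eka.
So bomog → bomug.

bomug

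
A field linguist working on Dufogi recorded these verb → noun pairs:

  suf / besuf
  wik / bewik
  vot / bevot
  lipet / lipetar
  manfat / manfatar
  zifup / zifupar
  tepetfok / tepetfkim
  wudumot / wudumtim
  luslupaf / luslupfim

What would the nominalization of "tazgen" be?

vot and lipet both end in -t yet inflect differently (bevot, lipetar), so the final letter is not what conditions the rule; the number of vowels is.
"tazgen" has 2 vowels. The stems with 2 vowels (lipet → lipetar, manfat → manfatar, zifup → zifupar) add -ar.
So tazgen → tazgenar.

tazgenar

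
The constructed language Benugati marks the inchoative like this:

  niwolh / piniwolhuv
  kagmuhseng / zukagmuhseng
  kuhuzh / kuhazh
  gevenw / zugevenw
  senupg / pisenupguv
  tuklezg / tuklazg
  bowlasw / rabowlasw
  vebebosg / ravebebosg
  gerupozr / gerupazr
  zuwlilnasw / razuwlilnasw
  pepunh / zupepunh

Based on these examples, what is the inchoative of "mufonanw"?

zumufonanw

gevenw and bowlasw both end in -w yet inflect differently (zugevenw, rabowlasw), so the final letter is not what conditions the rule; the second-to-last letter is.
"mufonanw" has second-to-last letter 'n'. The stems whose second-to-last letter is 'n' (gevenw → zugevenw, pepunh → zupepunh, kagmuhseng → zukagmuhseng) add the prefix zu-.
The other patterns: stems whose second-to-last letter is 's' add the prefix ra-; stems whose second-to-last letter is 'z' change the last vowel to 'a'; stems whose second-to-last letter is 'l' or 'p' add pi- … -uv around the stem.
So mufonanw → zumufonanw.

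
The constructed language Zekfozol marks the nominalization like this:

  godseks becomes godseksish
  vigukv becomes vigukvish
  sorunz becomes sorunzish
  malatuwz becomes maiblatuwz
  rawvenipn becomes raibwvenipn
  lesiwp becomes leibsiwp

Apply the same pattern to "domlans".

sorunz and malatuwz both end in -z yet inflect differently (sorunzish, maiblatuwz), so the final letter is not what conditions the rule; the second-to-last letter is.
"domlans" has second-to-last letter 'n'. The one such stem in the data (sorunz → sorunzish) adds -ish, so the same rule applies.
The other pattern: stems whose second-to-last letter is 'p' or 'w' insert -ib- after the first vowel.
So domlans → domlansish.

domlansish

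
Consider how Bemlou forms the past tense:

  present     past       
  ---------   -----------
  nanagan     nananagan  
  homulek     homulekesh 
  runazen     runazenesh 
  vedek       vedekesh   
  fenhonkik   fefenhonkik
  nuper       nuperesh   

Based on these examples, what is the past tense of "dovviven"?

homulek and fenhonkik both end in -k yet inflect differently (homulekesh, fefenhonkik), so the final letter is not what conditions the rule; the last vowel is.
"dovviven" has last vowel 'e'. The stems whose last vowel is 'e' (homulek → homulekesh, runazen → runazenesh, vedek → vedekesh) add -esh.
So dovviven → dovvivenesh.

dovvivenesh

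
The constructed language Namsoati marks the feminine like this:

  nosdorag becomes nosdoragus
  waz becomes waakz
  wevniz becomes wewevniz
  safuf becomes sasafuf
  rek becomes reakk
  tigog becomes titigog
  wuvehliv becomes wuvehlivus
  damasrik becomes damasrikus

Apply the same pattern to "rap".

raakp

waz and wevniz both end in -z yet inflect differently (waakz, wewevniz), so the final letter is not what conditions the rule; the number of vowels is.
"rap" has 1 vowel. The stems with 1 vowel (rek → reakk, waz → waakz) insert -ak- after the first vowel.
The other patterns: stems with 2 vowels repeat the first consonant+vowel as a prefix; stems with 3 vowels add -us.
So rap → raakp.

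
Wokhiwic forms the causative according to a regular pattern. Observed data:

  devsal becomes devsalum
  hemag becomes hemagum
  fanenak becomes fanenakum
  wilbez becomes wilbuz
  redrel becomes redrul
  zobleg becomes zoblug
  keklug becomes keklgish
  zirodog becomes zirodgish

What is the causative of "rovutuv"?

"rovutuv" has last vowel 'u'. The one such stem in the data (keklug → keklgish) deletes the last vowel and adds -ish (as does zirodog), so the same rule applies.
The other patterns: stems whose last vowel is 'a' add -um; stems whose last vowel is 'e' change the last vowel to 'u'.
So rovutuv → rovutvish.

rovutvish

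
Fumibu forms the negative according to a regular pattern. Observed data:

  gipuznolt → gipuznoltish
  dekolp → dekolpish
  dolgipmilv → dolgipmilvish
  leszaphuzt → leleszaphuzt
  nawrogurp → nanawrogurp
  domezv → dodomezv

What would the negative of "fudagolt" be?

fudagoltish

gipuznolt and leszaphuzt both end in -t yet inflect differently (gipuznoltish, leleszaphuzt), so the final letter is not what conditions the rule; the second-to-last letter is.
"fudagolt" has second-to-last letter 'l'. The stems whose second-to-last letter is 'l' (gipuznolt → gipuznoltish, dekolp → dekolpish, dolgipmilv → dolgipmilvish) add -ish.
So fudagolt → fudagoltish.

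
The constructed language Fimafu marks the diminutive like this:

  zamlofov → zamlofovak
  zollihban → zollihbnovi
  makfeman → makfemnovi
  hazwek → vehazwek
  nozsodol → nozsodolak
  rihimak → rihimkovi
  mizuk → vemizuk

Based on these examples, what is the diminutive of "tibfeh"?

vetibfeh

rihimak and mizuk both end in -k yet inflect differently (rihimkovi, vemizuk), so the final letter is not what conditions the rule; the last vowel is.
"tibfeh" has last vowel 'e'. The one such stem in the data (hazwek → vehazwek) adds the prefix ve-, so the same rule applies.
The other patterns: stems whose last vowel is 'a' delete the last vowel and add -ovi; stems whose last vowel is 'o' add -ak.
So tibfeh → vetibfeh.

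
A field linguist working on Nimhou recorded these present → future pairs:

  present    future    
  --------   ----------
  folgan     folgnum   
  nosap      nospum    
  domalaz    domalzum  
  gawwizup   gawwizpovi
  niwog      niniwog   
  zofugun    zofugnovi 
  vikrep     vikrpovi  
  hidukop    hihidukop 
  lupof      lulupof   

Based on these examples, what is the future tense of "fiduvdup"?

fiduvdpovi

"fiduvdup" has last vowel 'u'. The stems whose last vowel is 'u' (gawwizup → gawwizpovi, zofugun → zofugnovi) delete the last vowel and add -ovi.
So fiduvdup → fiduvdpovi.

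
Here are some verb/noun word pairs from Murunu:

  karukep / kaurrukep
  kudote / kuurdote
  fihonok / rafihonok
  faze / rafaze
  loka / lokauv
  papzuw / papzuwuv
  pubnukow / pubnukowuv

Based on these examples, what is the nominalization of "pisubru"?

pisubruuv

kudote and faze both end in -e yet inflect differently (kuurdote, rafaze), so the final letter is not what conditions the rule; the first letter is.
"pisubru" begins with p-. The stems beginning with p- (papzuw → papzuwuv, pubnukow → pubnukowuv) add -uv.
So pisubru → pisubruuv.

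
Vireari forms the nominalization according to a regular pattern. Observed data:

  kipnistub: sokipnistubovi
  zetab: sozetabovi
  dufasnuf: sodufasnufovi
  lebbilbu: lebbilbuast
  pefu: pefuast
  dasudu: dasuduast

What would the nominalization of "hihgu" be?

hihguast

dasudu and dufasnuf both have last vowel 'u' yet inflect differently (dasuduast, sodufasnufovi), so the last vowel is not what conditions the rule; the final letter is.
"hihgu" ends in -u. The stems ending in -u (dasudu → dasuduast, lebbilbu → lebbilbuast, pefu → pefuast) add -ast.
The other pattern: stems ending in -b or -f add so- … -ovi around the stem.
So hihgu → hihguast.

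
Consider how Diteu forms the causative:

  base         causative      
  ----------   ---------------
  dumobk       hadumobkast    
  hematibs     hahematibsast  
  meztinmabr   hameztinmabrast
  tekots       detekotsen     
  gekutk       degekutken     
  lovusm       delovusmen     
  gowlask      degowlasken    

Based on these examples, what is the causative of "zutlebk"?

"zutlebk" has second-to-last letter 'b'. The stems whose second-to-last letter is 'b' (dumobk → hadumobkast, hematibs → hahematibsast, meztinmabr → hameztinmabrast) add ha- … -ast around the stem.
The other pattern: stems whose second-to-last letter is 's' or 't' add de- … -en around the stem.
So zutlebk → hazutlebkast.

hazutlebkast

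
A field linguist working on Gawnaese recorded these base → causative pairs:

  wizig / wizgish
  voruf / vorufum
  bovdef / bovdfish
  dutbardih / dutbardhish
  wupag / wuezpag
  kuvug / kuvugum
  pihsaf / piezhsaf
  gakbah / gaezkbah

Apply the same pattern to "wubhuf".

wubhufum

"wubhuf" has last vowel 'u'. The stems whose last vowel is 'u' (kuvug → kuvugum, voruf → vorufum) add -um.
So wubhuf → wubhufum.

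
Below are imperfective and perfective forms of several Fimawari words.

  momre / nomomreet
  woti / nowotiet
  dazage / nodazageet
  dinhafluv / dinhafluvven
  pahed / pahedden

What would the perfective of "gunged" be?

gungedden

momre and pahed both have last vowel 'e' yet inflect differently (nomomreet, pahedden), so the last vowel is not what conditions the rule; whether the stem ends in a vowel or a consonant is.
"gunged" ends in a consonant. The stems ending in a consonant (dinhafluv → dinhafluvven, pahed → pahedden) double the final consonant and add -en.
The other pattern: stems ending in a vowel add no- … -et around the stem.
So gunged → gungedden.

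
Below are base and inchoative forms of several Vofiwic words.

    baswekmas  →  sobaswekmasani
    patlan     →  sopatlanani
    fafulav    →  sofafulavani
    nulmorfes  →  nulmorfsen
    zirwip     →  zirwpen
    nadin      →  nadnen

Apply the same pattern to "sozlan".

sosozlanani

baswekmas and nulmorfes both end in -s yet inflect differently (sobaswekmasani, nulmorfsen), so the final letter is not what conditions the rule; the last vowel is.
"sozlan" has last vowel 'a'. The stems whose last vowel is 'a' (baswekmas → sobaswekmasani, patlan → sopatlanani, fafulav → sofafulavani) add so- … -ani around the stem.
The other pattern: stems whose last vowel is 'e' or 'i' delete the last vowel and add -en.
So sozlan → sosozlanani.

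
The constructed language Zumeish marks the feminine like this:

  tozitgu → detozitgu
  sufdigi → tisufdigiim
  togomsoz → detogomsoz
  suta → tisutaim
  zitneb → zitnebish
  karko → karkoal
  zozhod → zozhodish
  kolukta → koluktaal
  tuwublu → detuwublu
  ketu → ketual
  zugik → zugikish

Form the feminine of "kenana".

kenanaal

ketu and tozitgu both end in -u yet inflect differently (ketual, detozitgu), so the final letter is not what conditions the rule; the first letter is.
"kenana" begins with k-. The stems beginning with k- (ketu → ketual, kolukta → koluktaal, karko → karkoal) add -al.
So kenana → kenanaal.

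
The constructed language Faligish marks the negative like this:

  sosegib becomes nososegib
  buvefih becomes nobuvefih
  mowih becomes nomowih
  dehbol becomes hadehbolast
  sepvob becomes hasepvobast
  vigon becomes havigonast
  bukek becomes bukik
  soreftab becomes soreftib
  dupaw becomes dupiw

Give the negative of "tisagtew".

tisagtiw

sosegib and sepvob both end in -b yet inflect differently (nososegib, hasepvobast), so the final letter is not what conditions the rule; the last vowel is.
"tisagtew" has last vowel 'e'. The one such stem in the data (bukek → bukik) changes the last vowel to 'i' (as do soreftab, dupaw), so the same rule applies.
The other patterns: stems whose last vowel is 'i' add the prefix no-; stems whose last vowel is 'o' add ha- … -ast around the stem.
So tisagtew → tisagtiw.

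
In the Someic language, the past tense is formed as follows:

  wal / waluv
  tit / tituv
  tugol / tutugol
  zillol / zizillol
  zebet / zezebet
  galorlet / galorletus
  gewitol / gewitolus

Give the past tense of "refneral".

"refneral" has 3 vowels. The stems with 3 vowels (galorlet → galorletus, gewitol → gewitolus) add -us.
The other patterns: stems with 1 vowel add -uv; stems with 2 vowels repeat the first consonant+vowel as a prefix.
So refneral → refneralus.

refneralus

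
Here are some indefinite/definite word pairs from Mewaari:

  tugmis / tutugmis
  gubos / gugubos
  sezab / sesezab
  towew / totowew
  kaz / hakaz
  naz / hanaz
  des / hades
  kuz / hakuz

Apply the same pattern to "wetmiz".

tugmis and des both end in -s yet inflect differently (tutugmis, hades), so the final letter is not what conditions the rule; the number of vowels is.
"wetmiz" has 2 vowels. The stems with 2 vowels (tugmis → tutugmis, gubos → gugubos, sezab → sesezab) repeat the first consonant+vowel as a prefix.
So wetmiz → wewetmiz.

wewetmiz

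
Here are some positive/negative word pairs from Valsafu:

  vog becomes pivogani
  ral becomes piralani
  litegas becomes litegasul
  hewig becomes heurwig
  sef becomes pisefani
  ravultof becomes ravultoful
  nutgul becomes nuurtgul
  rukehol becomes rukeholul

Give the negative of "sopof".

ral and nutgul both end in -l yet inflect differently (piralani, nuurtgul), so the final letter is not what conditions the rule; the number of vowels is.
"sopof" has 2 vowels. The stems with 2 vowels (nutgul → nuurtgul, hewig → heurwig) insert -ur- after the first vowel.
The other patterns: stems with 1 vowel add pi- … -ani around the stem; stems with 3 vowels add -ul.
So sopof → sourpof.

sourpof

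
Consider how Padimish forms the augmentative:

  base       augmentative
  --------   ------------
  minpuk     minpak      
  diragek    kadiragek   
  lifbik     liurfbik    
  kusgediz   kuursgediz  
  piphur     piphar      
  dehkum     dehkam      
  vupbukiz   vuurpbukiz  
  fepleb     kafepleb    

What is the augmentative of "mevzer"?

kamevzer

lifbik and minpuk both end in -k yet inflect differently (liurfbik, minpak), so the final letter is not what conditions the rule; the last vowel is.
"mevzer" has last vowel 'e'. The stems whose last vowel is 'e' (diragek → kadiragek, fepleb → kafepleb) add the prefix ka-.
The other patterns: stems whose last vowel is 'i' insert -ur- after the first vowel; stems whose last vowel is 'u' change the last vowel to 'a'.
So mevzer → kamevzer.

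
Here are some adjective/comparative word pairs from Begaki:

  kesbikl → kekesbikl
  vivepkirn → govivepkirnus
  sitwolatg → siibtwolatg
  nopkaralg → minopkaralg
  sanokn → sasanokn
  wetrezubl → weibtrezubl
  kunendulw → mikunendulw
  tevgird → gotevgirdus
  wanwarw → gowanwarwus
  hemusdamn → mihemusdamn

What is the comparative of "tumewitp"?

vivepkirn and sanokn both end in -n yet inflect differently (govivepkirnus, sasanokn), so the final letter is not what conditions the rule; the second-to-last letter is.
"tumewitp" has second-to-last letter 't'. The one such stem in the data (sitwolatg → siibtwolatg) inserts -ib- after the first vowel (as does wetrezubl), so the same rule applies.
The other patterns: stems whose second-to-last letter is 'r' add go- … -us around the stem; stems whose second-to-last letter is 'k' repeat the first consonant+vowel as a prefix; stems whose second-to-last letter is 'l' or 'm' add the prefix mi-.
So tumewitp → tuibmewitp.

tuibmewitp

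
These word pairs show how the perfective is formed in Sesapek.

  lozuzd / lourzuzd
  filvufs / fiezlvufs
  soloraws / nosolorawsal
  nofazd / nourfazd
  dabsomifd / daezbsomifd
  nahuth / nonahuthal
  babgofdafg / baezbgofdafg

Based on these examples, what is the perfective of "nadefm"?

dabsomifd and lozuzd both end in -d yet inflect differently (daezbsomifd, lourzuzd), so the final letter is not what conditions the rule; the second-to-last letter is.
"nadefm" has second-to-last letter 'f'. The stems whose second-to-last letter is 'f' (dabsomifd → daezbsomifd, babgofdafg → baezbgofdafg, filvufs → fiezlvufs) insert -ez- after the first vowel.
So nadefm → naezdefm.

naezdefm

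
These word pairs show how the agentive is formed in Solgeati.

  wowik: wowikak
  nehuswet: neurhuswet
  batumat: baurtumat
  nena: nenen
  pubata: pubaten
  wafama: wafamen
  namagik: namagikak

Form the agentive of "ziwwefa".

ziwwefen

pubata and batumat both have last vowel 'a' yet inflect differently (pubaten, baurtumat), so the last vowel is not what conditions the rule; the final letter is.
"ziwwefa" ends in -a. The stems ending in -a (pubata → pubaten, nena → nenen, wafama → wafamen) drop the final letter and add -en.
The other patterns: stems ending in -t insert -ur- after the first vowel; stems ending in -k add -ak.
So ziwwefa → ziwwefen.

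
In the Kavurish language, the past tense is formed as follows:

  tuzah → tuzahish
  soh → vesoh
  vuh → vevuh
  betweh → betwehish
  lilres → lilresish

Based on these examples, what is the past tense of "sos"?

"sos" has 1 vowel. The stems with 1 vowel (soh → vesoh, vuh → vevuh) add the prefix ve-.
The other pattern: stems with 2 vowels add -ish.
So sos → vesos.

vesos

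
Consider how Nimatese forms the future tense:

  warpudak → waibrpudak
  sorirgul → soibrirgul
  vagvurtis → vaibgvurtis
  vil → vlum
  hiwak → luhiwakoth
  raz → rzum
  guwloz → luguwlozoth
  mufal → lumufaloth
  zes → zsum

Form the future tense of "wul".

"wul" has 1 vowel. The stems with 1 vowel (zes → zsum, vil → vlum, raz → rzum) delete the last vowel and add -um.
So wul → wlum.

wlum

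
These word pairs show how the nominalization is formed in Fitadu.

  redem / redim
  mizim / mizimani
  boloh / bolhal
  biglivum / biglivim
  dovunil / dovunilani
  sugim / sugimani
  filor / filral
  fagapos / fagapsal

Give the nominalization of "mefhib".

sugim and redem both end in -m yet inflect differently (sugimani, redim), so the final letter is not what conditions the rule; the last vowel is.
"mefhib" has last vowel 'i'. The stems whose last vowel is 'i' (sugim → sugimani, dovunil → dovunilani, mizim → mizimani) add -ani.
The other patterns: stems whose last vowel is 'o' delete the last vowel and add -al; stems whose last vowel is 'e' or 'u' change the last vowel to 'i'.
So mefhib → mefhibani.

mefhibani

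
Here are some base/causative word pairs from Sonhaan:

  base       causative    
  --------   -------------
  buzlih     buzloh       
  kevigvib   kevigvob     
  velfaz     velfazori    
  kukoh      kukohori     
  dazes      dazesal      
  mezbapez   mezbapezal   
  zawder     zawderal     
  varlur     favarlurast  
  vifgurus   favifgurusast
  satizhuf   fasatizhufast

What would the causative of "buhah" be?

"buhah" has last vowel 'a'. The one such stem in the data (velfaz → velfazori) adds -ori, so the same rule applies.
The other patterns: stems whose last vowel is 'i' change the last vowel to 'o'; stems whose last vowel is 'e' add -al; stems whose last vowel is 'u' add fa- … -ast around the stem.
So buhah → buhahori.

buhahori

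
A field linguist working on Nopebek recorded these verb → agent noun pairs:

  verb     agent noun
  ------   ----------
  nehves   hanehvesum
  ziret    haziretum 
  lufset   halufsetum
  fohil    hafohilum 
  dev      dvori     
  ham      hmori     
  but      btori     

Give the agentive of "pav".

but and lufset both end in -t yet inflect differently (btori, halufsetum), so the final letter is not what conditions the rule; the number of vowels is.
"pav" has 1 vowel. The stems with 1 vowel (dev → dvori, ham → hmori, but → btori) delete the last vowel and add -ori.
The other pattern: stems with 2 vowels add ha- … -um around the stem.
So pav → pvori.

pvori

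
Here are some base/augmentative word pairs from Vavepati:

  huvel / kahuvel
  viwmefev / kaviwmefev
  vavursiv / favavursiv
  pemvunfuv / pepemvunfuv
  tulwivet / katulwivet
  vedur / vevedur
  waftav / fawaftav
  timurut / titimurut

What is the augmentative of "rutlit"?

pemvunfuv and viwmefev both end in -v yet inflect differently (pepemvunfuv, kaviwmefev), so the final letter is not what conditions the rule; the last vowel is.
"rutlit" has last vowel 'i'. The one such stem in the data (vavursiv → favavursiv) adds the prefix fa-, so the same rule applies.
The other patterns: stems whose last vowel is 'u' repeat the first consonant+vowel as a prefix; stems whose last vowel is 'e' add the prefix ka-.
So rutlit → farutlit.

farutlit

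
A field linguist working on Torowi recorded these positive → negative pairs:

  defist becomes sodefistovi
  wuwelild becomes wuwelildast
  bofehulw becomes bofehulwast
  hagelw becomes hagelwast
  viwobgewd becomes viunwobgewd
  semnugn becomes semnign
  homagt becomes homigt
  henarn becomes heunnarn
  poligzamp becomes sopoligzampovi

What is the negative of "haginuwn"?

haunginuwn

"haginuwn" has second-to-last letter 'w'. The one such stem in the data (viwobgewd → viunwobgewd) inserts -un- after the first vowel (as does henarn), so the same rule applies.
So haginuwn → haunginuwn.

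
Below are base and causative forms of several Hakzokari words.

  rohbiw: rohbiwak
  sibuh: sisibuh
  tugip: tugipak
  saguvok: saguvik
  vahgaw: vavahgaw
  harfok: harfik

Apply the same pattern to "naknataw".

nanaknataw

rohbiw and vahgaw both end in -w yet inflect differently (rohbiwak, vavahgaw), so the final letter is not what conditions the rule; the last vowel is.
"naknataw" has last vowel 'a'. The one such stem in the data (vahgaw → vavahgaw) repeats the first consonant+vowel as a prefix (as does sibuh), so the same rule applies.
So naknataw → nanaknataw.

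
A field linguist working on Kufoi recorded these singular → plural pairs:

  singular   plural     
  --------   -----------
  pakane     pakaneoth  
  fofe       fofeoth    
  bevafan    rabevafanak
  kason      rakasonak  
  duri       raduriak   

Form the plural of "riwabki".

pakane and bevafan both have 3 vowels yet inflect differently (pakaneoth, rabevafanak), so the number of vowels is not what conditions the rule; the final letter is.
"riwabki" ends in -i. The one such stem in the data (duri → raduriak) adds ra- … -ak around the stem, so the same rule applies.
So riwabki → rariwabkiak.

rariwabkiak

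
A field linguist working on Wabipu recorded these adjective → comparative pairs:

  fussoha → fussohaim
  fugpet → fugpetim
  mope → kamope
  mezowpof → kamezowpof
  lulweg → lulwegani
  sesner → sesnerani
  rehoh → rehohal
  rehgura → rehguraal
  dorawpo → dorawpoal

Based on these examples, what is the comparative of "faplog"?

fussoha and rehgura both end in -a yet inflect differently (fussohaim, rehguraal), so the final letter is not what conditions the rule; the first letter is.
"faplog" begins with f-. The stems beginning with f- (fussoha → fussohaim, fugpet → fugpetim) add -im.
The other patterns: stems beginning with m- add the prefix ka-; stems beginning with l- or s- add -ani; stems beginning with d- or r- add -al.
So faplog → faplogim.

faplogim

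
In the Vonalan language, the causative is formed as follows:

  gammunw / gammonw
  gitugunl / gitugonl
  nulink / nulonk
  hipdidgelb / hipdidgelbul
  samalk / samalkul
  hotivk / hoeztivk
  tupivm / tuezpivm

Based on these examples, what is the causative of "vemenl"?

vemonl

nulink and samalk both end in -k yet inflect differently (nulonk, samalkul), so the final letter is not what conditions the rule; the second-to-last letter is.
"vemenl" has second-to-last letter 'n'. The stems whose second-to-last letter is 'n' (gammunw → gammonw, gitugunl → gitugonl, nulink → nulonk) change the last vowel to 'o'.
The other patterns: stems whose second-to-last letter is 'l' add -ul; stems whose second-to-last letter is 'v' insert -ez- after the first vowel.
So vemenl → vemonl.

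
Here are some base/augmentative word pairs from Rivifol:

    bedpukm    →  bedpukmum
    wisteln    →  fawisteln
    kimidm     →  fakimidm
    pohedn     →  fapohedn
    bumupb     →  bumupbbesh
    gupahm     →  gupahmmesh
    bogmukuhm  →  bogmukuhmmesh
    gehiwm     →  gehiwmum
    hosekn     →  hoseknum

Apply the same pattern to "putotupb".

"putotupb" has second-to-last letter 'p'. The one such stem in the data (bumupb → bumupbbesh) doubles the final consonant and adds -esh (as do gupahm, bogmukuhm), so the same rule applies.
The other patterns: stems whose second-to-last letter is 'k' or 'w' add -um; stems whose second-to-last letter is 'd' or 'l' add the prefix fa-.
So putotupb → putotupbbesh.

putotupbbesh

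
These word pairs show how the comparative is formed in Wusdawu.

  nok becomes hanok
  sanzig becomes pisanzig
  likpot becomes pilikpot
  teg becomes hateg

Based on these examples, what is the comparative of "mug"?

hamug

sanzig and teg both end in -g yet inflect differently (pisanzig, hateg), so the final letter is not what conditions the rule; the number of vowels is.
"mug" has 1 vowel. The stems with 1 vowel (teg → hateg, nok → hanok) add the prefix ha-.
The other pattern: stems with 2 vowels add the prefix pi-.
So mug → hamug.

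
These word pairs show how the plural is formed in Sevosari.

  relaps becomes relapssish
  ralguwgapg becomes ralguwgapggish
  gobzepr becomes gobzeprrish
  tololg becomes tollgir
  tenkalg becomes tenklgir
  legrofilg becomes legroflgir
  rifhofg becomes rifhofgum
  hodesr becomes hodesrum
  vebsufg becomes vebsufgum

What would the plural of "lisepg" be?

ralguwgapg and tololg both end in -g yet inflect differently (ralguwgapggish, tollgir), so the final letter is not what conditions the rule; the second-to-last letter is.
"lisepg" has second-to-last letter 'p'. The stems whose second-to-last letter is 'p' (relaps → relapssish, ralguwgapg → ralguwgapggish, gobzepr → gobzeprrish) double the final consonant and add -ish.
The other patterns: stems whose second-to-last letter is 'l' delete the last vowel and add -ir; stems whose second-to-last letter is 'f' or 's' add -um.
So lisepg → lisepggish.

lisepggish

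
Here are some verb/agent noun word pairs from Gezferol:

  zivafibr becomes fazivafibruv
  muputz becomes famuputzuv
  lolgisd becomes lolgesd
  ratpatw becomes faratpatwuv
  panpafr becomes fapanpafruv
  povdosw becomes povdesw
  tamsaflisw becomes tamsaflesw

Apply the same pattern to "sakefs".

fasakefsuv

"sakefs" has second-to-last letter 'f'. The one such stem in the data (panpafr → fapanpafruv) adds fa- … -uv around the stem, so the same rule applies.
So sakefs → fasakefsuv.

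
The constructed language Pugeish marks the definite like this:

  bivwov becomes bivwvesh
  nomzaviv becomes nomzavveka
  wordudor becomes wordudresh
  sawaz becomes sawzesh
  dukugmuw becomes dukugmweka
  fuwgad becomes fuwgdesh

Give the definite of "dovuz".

"dovuz" has last vowel 'u'. The one such stem in the data (dukugmuw → dukugmweka) deletes the last vowel and adds -eka (as does nomzaviv), so the same rule applies.
The other pattern: stems whose last vowel is 'a' or 'o' delete the last vowel and add -esh.
So dovuz → dovzeka.

dovzeka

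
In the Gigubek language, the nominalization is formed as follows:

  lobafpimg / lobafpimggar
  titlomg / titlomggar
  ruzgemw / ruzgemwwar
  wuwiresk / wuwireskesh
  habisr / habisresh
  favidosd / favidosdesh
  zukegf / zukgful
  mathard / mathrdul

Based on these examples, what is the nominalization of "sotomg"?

"sotomg" has second-to-last letter 'm'. The stems whose second-to-last letter is 'm' (lobafpimg → lobafpimggar, titlomg → titlomggar, ruzgemw → ruzgemwwar) double the final consonant and add -ar.
The other patterns: stems whose second-to-last letter is 's' add -esh; stems whose second-to-last letter is 'g' or 'r' delete the last vowel and add -ul.
So sotomg → sotomggar.

sotomggar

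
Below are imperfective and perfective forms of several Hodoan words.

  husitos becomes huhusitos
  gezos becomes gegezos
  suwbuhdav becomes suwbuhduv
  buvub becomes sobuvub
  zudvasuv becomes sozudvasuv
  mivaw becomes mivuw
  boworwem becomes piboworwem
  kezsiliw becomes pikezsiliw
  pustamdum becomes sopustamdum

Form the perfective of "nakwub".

"nakwub" has last vowel 'u'. The stems whose last vowel is 'u' (zudvasuv → sozudvasuv, buvub → sobuvub, pustamdum → sopustamdum) add the prefix so-.
The other patterns: stems whose last vowel is 'e' or 'i' add the prefix pi-; stems whose last vowel is 'a' change the last vowel to 'u'; stems whose last vowel is 'o' repeat the first consonant+vowel as a prefix.
So nakwub → sonakwub.

sonakwub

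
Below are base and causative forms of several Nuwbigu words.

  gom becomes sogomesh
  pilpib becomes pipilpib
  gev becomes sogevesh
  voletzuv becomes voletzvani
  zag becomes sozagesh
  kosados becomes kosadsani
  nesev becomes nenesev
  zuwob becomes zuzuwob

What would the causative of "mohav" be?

gev and nesev both end in -v yet inflect differently (sogevesh, nenesev), so the final letter is not what conditions the rule; the number of vowels is.
"mohav" has 2 vowels. The stems with 2 vowels (pilpib → pipilpib, zuwob → zuzuwob, nesev → nenesev) repeat the first consonant+vowel as a prefix.
The other patterns: stems with 1 vowel add so- … -esh around the stem; stems with 3 vowels delete the last vowel and add -ani.
So mohav → momohav.

momohav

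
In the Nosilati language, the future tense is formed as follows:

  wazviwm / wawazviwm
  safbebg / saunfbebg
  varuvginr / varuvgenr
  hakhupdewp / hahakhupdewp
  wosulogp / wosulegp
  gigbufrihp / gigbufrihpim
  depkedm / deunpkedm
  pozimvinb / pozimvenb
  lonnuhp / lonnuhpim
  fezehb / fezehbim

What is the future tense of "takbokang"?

takbokeng

"takbokang" has second-to-last letter 'n'. The stems whose second-to-last letter is 'n' (pozimvinb → pozimvenb, varuvginr → varuvgenr) change the last vowel to 'e'.
So takbokang → takbokeng.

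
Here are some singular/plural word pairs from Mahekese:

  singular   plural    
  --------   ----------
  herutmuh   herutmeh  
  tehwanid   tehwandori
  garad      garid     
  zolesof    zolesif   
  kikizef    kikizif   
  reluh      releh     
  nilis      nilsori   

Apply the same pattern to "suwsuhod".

suwsuhid

tehwanid and garad both end in -d yet inflect differently (tehwandori, garid), so the final letter is not what conditions the rule; the last vowel is.
"suwsuhod" has last vowel 'o'. The one such stem in the data (zolesof → zolesif) changes the last vowel to 'i' (as do kikizef, garad), so the same rule applies.
So suwsuhod → suwsuhid.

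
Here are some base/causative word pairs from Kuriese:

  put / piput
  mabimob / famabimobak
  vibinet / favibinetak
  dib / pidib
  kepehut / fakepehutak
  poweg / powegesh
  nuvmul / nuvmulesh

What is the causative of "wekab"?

wekabesh

"wekab" has 2 vowels. The stems with 2 vowels (nuvmul → nuvmulesh, poweg → powegesh) add -esh.
So wekab → wekabesh.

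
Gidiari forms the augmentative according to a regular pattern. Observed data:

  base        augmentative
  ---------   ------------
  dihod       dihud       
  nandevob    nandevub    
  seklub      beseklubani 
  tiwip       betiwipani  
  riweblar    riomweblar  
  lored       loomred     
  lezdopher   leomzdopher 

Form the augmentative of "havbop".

havbup

"havbop" has last vowel 'o'. The stems whose last vowel is 'o' (dihod → dihud, nandevob → nandevub) change the last vowel to 'u'.
The other patterns: stems whose last vowel is 'i' or 'u' add be- … -ani around the stem; stems whose last vowel is 'a' or 'e' insert -om- after the first vowel.
So havbop → havbup.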